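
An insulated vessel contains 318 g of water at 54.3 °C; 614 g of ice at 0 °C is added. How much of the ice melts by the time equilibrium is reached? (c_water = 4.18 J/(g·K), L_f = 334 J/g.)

m_melted ≈ 216 g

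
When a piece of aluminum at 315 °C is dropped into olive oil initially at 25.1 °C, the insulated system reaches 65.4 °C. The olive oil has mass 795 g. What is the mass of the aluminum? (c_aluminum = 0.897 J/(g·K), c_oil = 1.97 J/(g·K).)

Conservation of energy gives ΣQ = 0:
m·0.897·(65.4 − 315) + 795·1.97·(65.4 − 25.1) = 0
-223.89 m = -63116
m = -63116/-223.89 ≈ 281.9 g

m ≈ 282 g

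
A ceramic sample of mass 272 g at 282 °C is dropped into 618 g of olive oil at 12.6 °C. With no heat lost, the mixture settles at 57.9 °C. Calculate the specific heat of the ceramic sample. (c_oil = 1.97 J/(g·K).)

m_s c (T_s − T_f) = m_oil c_oil (T_f − T_0):
272·c·(282 − 57.9) = 618·1.97·(57.9 − 12.6)
60955 c = 55151  ⇒  c ≈ 0.9048 J/(g·K)

c ≈ 0.905 J/(g·K)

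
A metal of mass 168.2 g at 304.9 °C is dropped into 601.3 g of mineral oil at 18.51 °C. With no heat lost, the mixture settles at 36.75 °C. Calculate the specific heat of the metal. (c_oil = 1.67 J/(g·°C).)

Heat lost by the metal = heat gained by the oil:
168.2·c·(304.9 − 36.75) = 601.3·1.67·(36.75 − 18.51)
45103 c = 18316  ⇒  c ≈ 0.4061 J/(g·°C)

c ≈ 0.406 J/(g·°C)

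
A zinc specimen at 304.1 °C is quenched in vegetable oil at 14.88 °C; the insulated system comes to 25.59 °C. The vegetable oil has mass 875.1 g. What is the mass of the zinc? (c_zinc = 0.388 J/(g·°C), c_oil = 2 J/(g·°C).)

m ≈ 173 g

Heat lost by the zinc = heat gained by the oil:
m·0.388·(304.1 − 25.59) = 875.1·2·(25.59 − 14.88)
108.06 m = 18745  ⇒  m ≈ 173.5 g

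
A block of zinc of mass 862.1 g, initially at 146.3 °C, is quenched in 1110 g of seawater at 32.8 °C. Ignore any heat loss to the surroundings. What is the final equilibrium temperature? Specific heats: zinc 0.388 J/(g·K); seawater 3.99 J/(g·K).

Set heat shed by the hot body equal to heat absorbed by the cold body:
862.1×0.388×(146.3 − T) = 1110×3.99×(T − 32.8)
334.49(146.3 − T) = 4428.9(T − 32.8)
4763.4 T = 194205  ⇒  T ≈ 40.77 °C

T_f ≈ 40.8 °C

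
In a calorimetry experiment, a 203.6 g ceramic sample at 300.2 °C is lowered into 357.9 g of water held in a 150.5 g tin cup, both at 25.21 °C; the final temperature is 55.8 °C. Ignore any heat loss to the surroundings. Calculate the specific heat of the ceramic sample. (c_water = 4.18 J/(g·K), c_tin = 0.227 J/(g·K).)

c ≈ 0.941 J/(g·K)

Heat gained plus heat lost sum to zero:
203.6·c·(55.8 − 300.2) + 357.9·4.18·(55.8 − 25.21) + 150.5·0.227·(55.8 − 25.21) = 0
-49760 c = -46808
c = -46808/-49760 ≈ 0.9407 J/(g·K)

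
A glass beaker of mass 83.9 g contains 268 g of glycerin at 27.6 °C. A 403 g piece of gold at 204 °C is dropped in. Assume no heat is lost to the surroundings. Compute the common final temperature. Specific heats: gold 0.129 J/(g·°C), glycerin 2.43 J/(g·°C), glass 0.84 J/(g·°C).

T_f ≈ 39.5 °C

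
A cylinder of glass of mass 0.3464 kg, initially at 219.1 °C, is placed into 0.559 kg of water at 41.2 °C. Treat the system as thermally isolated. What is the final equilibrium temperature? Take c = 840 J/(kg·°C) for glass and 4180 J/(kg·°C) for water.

Heat gained plus heat lost sum to zero:
0.3464·840·(T − 219.1) + 0.559·4180·(T − 41.2) = 0
2627.6 T = 160022
T = 160022 / 2627.6 = 60.9 °C

T_f ≈ 60.9 °C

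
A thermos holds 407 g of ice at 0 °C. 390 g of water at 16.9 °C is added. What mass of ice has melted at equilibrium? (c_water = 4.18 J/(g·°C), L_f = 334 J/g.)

m_melted ≈ 82.5 g

Cooling the water to 0 °C releases 390×4.18×16.9 = 27550 J.
To melt every bit of ice: 407×334 = 135938 J.
That's not enough to melt it all — equilibrium is at 0 °C with ice remaining.
Mass melted = 27550/334 ≈ 82.49 g.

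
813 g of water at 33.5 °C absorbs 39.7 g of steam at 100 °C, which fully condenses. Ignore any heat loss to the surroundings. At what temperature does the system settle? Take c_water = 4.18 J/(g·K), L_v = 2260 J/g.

T_f ≈ 61.8 °C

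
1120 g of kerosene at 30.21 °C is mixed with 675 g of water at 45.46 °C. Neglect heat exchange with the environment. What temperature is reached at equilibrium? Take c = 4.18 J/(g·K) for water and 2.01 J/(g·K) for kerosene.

Setting the total heat transfer to zero:
675·4.18·(T − 45.46) + 1120·2.01·(T − 30.21) = 0
2821.5(T − 45.46) + 2251.2(T − 30.21) = 0
5072.7 T = 196274
T ≈ 38.69 °C

T_f ≈ 38.7 °C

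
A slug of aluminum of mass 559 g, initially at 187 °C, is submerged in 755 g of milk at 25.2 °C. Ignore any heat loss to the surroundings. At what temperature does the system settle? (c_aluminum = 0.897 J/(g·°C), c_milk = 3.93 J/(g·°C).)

T_f ≈ 48.6 °C

Taking heat into each body as positive, Σ m c ΔT = 0:
559×0.897×(T − 187) + 755×3.93×(T − 25.2) = 0
501.42(T − 187) + 2967.2(T − 25.2) = 0
(501.42 + 2967.2) T = 501.42×187 + 2967.2×25.2
T = 168538 / 3468.6 = 48.6 °C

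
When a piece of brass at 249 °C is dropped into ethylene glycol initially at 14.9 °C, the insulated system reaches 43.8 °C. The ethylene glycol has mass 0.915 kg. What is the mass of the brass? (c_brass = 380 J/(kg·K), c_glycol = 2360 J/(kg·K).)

Net heat exchanged in the isolated system is zero:
m·380·(43.8 − 249) + 0.915·2360·(43.8 − 14.9) = 0
-77976 m = -62407
m = -62407/-77976 ≈ 0.8003 kg

m ≈ 0.8 kg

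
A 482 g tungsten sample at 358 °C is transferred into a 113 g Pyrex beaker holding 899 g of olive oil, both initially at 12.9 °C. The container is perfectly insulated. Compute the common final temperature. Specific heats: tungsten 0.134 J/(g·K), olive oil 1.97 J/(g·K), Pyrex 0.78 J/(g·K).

T_f ≈ 24.5 °C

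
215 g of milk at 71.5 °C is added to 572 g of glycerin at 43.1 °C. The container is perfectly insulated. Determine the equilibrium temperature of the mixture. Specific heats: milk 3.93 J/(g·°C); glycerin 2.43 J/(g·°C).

Energy conservation, ΣQ = 0:
215×3.93×(T − 71.5) + 572×2.43×(T − 43.1) = 0
(844.95 + 1390) T = 844.95×71.5 + 1390×43.1
T = 120321 / 2234.9 = 53.8 °C

T_f ≈ 53.8 °C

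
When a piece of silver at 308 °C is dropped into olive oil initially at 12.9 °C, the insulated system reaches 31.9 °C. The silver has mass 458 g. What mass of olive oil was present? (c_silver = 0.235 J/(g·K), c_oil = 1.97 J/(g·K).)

m ≈ 794 g

Heat lost by the silver = heat gained by the oil:
458×0.235×(308 − 31.9) = m×1.97×(31.9 − 12.9)
37.43 m = 29717  ⇒  m ≈ 793.9 g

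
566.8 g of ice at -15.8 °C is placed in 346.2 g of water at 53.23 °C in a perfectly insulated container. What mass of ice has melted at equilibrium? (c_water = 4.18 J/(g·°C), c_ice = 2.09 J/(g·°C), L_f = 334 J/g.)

Cooling the water to 0 °C releases 346.2×4.18×53.23 = 77030 J.
Warming the ice to 0 °C takes 566.8×2.09×15.8 = 18717 J, leaving 58313 J for melting.
To melt every bit of ice: 566.8×334 = 189311 J.
That's not enough to melt it all — equilibrium is at 0 °C with ice remaining.
Mass melted = 58313/334 ≈ 174.6 g.

m_melted ≈ 175 g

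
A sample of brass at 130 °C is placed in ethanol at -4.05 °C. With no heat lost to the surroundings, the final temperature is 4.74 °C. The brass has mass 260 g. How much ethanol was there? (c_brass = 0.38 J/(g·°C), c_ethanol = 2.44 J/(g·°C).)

|Q_brass| = |Q_ethanol|:
260·0.38·(130 − 4.74) = m·2.44·(4.74 − (-4.05))
21.45 m = 12376  ⇒  m ≈ 577 g

m ≈ 577 g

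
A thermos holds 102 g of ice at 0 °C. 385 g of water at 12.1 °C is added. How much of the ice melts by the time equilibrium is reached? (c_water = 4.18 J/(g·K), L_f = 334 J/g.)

m_melted ≈ 58.3 g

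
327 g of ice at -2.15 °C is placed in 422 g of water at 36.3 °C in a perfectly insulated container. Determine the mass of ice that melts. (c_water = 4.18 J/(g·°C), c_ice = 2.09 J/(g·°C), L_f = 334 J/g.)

Heat available from the water dropping to 0 °C: 422·4.18·36.3 = 64032 J.
Warming the ice to 0 °C takes 327·2.09·2.15 = 1469.4 J, leaving 62562 J for melting.
Fully melting the ice requires m_ice L_f = 327·334 = 109218 J.
62562 J < 109218 J, so only part of the ice melts and the system sits at 0 °C.
Mass melted = 62562/334 ≈ 187.3 g.

m_melted ≈ 187 g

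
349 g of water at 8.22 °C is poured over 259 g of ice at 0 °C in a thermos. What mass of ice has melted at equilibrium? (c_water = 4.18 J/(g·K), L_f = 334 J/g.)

Water can give up m c ΔT = 349·4.18·8.22 = 11992 J before reaching 0 °C.
Fully melting the ice requires m_ice L_f = 259·334 = 86506 J.
That's not enough to melt it all — equilibrium is at 0 °C with ice remaining.
m_melt = 11992 / L_f = 35.9 g.

m_melted ≈ 35.9 g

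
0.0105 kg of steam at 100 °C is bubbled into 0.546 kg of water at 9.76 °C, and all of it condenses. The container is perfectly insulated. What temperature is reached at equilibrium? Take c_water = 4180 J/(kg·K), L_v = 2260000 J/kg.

T_f ≈ 21.7 °C

Net heat exchanged in the isolated system is zero:
steam→water at 100 °C releases m L_v = 0.0105×2260000 = 23730; condensed water 100 °C→T: 43.89(T − 100); water warms: 0.546×4180×(T − 9.76) = 2282.3(T − 9.76)
2326.2 T = 23730 + 4389 + 22275 = 50394
T ≈ 21.66 °C — below 100 °C, confirming all the steam condensed.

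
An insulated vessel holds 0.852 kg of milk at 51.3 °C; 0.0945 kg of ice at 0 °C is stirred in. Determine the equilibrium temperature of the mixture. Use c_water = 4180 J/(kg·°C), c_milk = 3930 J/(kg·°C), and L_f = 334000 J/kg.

T_f ≈ 37.5 °C

Heat gained plus heat lost sum to zero:
melt ice: 0.0945·334000 = 31563
  meltwater 0→T: 0.0945·4180·T = 395.01 T
  milk: 3348.4(T − 51.3)
3743.4 T = 171771 − 31563 = 140208
T ≈ 37.45 °C — above 0 °C, consistent with complete melting.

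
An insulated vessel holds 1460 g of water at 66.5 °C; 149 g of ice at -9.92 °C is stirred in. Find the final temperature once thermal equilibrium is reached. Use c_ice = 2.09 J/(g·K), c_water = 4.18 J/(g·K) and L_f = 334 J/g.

Setting the total heat transfer to zero:
warm ice to 0 °C: 149·2.09·(0 − (-9.92)) = 3089.2; melt ice: 149·334 = 49766; warm the meltwater: 622.82 T; water: 6102.8(T − 66.5)
6725.6 T = 405836 − 52855 = 352981
T ≈ 52.48 °C (positive, so assuming full melt was valid).

T_f ≈ 52.5 °C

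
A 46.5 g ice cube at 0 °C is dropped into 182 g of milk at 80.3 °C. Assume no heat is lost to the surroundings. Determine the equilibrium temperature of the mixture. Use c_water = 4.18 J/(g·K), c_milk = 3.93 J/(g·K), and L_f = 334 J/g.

Conservation of energy gives ΣQ = 0:
fusion: m_ice L_f = 46.5×334 = 15531; warm the meltwater: 194.37 T; milk: 715.26(T − 80.3)
909.63 T = 57435 − 15531 = 41904
T ≈ 46.07 °C (positive, so assuming full melt was valid).

T_f ≈ 46.1 °C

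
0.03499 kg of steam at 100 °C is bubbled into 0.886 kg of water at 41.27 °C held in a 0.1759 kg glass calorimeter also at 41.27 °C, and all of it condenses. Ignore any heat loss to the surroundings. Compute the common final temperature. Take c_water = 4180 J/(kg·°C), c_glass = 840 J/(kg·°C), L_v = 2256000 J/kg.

Setting the total heat transfer to zero:
condense steam: −0.03499·2256000 = −78937; condensed water 100 °C→T: 146.26(T − 100); water warms: 0.886·4180·(T − 41.27) = 3703.5(T − 41.27); glass cup: 0.1759·840·(T − 41.27) = 147.76(T − 41.27)
3997.5 T = 78937 + 14626 + 158941 = 252504
T ≈ 63.17 °C — below 100 °C, confirming all the steam condensed.

T_f ≈ 63.2 °C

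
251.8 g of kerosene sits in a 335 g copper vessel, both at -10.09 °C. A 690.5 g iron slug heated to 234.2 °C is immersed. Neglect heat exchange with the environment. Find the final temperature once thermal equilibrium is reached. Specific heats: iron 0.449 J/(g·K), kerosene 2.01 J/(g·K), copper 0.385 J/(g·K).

T_f ≈ 70.0 °C

Setting the total heat transfer to zero:
690.5×0.449×(T − 234.2) + 251.8×2.01×(T − (-10.09)) + 335×0.385×(T − (-10.09)) = 0
310.03(T − 234.2) + 506.12(T − (-10.09)) + 128.97(T − (-10.09)) = 0
945.13 T = 66202
T ≈ 70.05 °C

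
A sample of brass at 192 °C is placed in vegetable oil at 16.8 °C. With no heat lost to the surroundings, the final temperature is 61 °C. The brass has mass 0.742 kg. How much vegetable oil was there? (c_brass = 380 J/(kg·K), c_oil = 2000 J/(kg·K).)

|Q_brass| = |Q_oil|:
0.742·380·(192 − 61) = m·2000·(61 − 16.8)
88400 m = 36937  ⇒  m ≈ 0.4178 kg

m ≈ 0.418 kg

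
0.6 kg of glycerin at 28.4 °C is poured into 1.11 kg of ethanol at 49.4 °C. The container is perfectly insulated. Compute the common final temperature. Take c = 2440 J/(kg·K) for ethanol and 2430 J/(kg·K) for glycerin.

With ΣQ=0 the equilibrium temperature is the m·c-weighted mean:
T_f = (2708.4·49.4 + 1458·28.4) / (2708.4 + 1458)
    = 175202 / 4166.4 ≈ 42.05 °C

T_f ≈ 42.1 °C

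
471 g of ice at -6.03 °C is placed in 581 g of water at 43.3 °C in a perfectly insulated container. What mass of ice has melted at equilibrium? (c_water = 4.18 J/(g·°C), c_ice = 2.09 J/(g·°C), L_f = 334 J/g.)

m_melted ≈ 297 g

Heat available from the water dropping to 0 °C: 581·4.18·43.3 = 105158 J.
Warming the ice to 0 °C takes 471·2.09·6.03 = 5935.9 J, leaving 99222 J for melting.
Fully melting the ice requires m_ice L_f = 471·334 = 157314 J.
That's not enough to melt it all — equilibrium is at 0 °C with ice remaining.
m_melt = 99222 / L_f = 297.1 g.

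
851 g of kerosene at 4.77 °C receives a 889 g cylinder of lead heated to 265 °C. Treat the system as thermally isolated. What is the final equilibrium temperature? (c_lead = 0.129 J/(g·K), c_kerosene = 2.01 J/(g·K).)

T_f ≈ 21.1 °C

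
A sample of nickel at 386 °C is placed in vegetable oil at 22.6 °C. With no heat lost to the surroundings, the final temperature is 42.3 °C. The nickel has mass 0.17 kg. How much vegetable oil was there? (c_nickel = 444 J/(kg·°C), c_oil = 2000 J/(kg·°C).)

Heat lost by the nickel = heat gained by the oil:
0.17·444·(386 − 42.3) = m·2000·(42.3 − 22.6)
39400 m = 25942  ⇒  m ≈ 0.6584 kg

m ≈ 0.658 kg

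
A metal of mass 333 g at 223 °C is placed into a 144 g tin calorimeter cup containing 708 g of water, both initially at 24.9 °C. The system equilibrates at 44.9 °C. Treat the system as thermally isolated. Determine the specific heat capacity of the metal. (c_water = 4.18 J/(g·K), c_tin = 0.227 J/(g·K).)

Net heat exchanged in the isolated system is zero:
333·c·(44.9 − 223) + 708·4.18·(44.9 − 24.9) + 144·0.227·(44.9 − 24.9) = 0
-59307 c = -59843
c = -59843/-59307 ≈ 1.009 J/(g·K)

c ≈ 1.01 J/(g·K)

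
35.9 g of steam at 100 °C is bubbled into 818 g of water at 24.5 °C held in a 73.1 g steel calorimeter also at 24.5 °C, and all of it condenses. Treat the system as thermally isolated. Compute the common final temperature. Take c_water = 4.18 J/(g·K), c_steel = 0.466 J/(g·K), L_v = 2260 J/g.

T_f ≈ 50.2 °C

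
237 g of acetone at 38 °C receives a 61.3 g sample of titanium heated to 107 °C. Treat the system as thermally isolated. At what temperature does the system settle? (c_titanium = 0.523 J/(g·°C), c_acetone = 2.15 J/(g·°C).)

T_f ≈ 42.1 °C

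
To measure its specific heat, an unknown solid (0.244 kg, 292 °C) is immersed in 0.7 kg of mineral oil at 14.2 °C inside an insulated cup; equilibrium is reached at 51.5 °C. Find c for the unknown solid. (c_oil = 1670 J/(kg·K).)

c ≈ 743 J/(kg·K)

Net heat exchanged in the isolated system is zero:
0.244·c·(51.5 − 292) + 0.7·1670·(51.5 − 14.2) = 0
-58.68 c = -43604
c = -43604/-58.68 ≈ 743.1 J/(kg·K)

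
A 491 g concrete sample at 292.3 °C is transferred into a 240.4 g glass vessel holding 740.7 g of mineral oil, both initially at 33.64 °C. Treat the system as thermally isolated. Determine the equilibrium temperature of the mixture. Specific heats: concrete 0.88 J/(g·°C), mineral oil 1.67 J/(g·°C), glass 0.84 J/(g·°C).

Setting the total heat transfer to zero:
491·0.88·(T − 292.3) + 740.7·1.67·(T − 33.64) + 240.4·0.84·(T − 33.64) = 0
432.08(T − 292.3) + 1237(T − 33.64) + 201.94(T − 33.64) = 0
(432.08 + 1237 + 201.94) T = 432.08·292.3 + 1237·33.64 + 201.94·33.64
T = 174702/1871 ≈ 93.37 °C

T_f ≈ 93.4 °C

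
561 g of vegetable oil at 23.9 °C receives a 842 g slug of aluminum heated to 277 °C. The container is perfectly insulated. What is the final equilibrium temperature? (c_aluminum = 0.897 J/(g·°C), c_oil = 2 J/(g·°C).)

Net heat exchanged in the isolated system is zero:
842×0.897×(T − 277) + 561×2×(T − 23.9) = 0
755.27(T − 277) + 1122(T − 23.9) = 0
1877.3 T = 236027
T = 236027 / 1877.3 = 126 °C

T_f ≈ 125.7 °C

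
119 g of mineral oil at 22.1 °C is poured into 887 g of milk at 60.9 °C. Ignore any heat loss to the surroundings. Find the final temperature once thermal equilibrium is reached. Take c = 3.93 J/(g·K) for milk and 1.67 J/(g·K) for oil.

Energy conservation, ΣQ = 0:
887·3.93·(T − 60.9) + 119·1.67·(T − 22.1) = 0
3485.9(T − 60.9) + 198.73(T − 22.1) = 0
(3485.9 + 198.73) T = 3485.9·60.9 + 198.73·22.1
T = 216684 / 3684.6 = 58.8 °C

T_f ≈ 58.8 °C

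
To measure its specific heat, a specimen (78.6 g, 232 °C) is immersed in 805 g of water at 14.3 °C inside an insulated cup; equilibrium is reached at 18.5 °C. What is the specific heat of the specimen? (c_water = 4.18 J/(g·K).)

c ≈ 0.842 J/(g·K)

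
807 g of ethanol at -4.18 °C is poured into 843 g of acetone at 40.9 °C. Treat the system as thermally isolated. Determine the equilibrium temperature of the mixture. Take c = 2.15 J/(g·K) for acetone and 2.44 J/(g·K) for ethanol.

T_f ≈ 17.4 °C

Conservation of energy gives ΣQ = 0:
843·2.15·(T − 40.9) + 807·2.44·(T − (-4.18)) = 0
1812.4(T − 40.9) + 1969.1(T − (-4.18)) = 0
3781.5 T = 65898
T ≈ 17.43 °C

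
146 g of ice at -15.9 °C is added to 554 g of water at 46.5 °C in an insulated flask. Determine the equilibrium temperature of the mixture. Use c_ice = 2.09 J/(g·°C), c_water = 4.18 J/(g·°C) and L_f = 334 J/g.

T_f ≈ 18.5 °C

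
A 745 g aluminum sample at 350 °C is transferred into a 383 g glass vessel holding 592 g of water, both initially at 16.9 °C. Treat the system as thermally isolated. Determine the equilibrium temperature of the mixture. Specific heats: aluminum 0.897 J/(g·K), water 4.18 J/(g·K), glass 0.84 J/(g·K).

Setting the total heat transfer to zero:
745·0.897·(T − 350) + 592·4.18·(T − 16.9) + 383·0.84·(T − 16.9) = 0
(668.26 + 2474.6 + 321.72) T = 668.26·350 + 2474.6·16.9 + 321.72·16.9
T = 281150/3464.5 ≈ 81.15 °C

T_f ≈ 81.2 °C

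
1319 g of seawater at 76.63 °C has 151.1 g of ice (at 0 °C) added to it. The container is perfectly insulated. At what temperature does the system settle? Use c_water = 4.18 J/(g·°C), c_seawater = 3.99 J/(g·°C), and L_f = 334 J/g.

T_f ≈ 59.9 °C

Net heat exchanged in the isolated system is zero:
latent heat to melt: 151.1·334 = 50467; meltwater 0→T: 151.1·4.18·T = 631.6 T; seawater cools: 1319·3.99·(T − 76.63) = 5262.8(T − 76.63)
5894.4 T = 403289 − 50467 = 352822
T ≈ 59.86 °C (positive, so assuming full melt was valid).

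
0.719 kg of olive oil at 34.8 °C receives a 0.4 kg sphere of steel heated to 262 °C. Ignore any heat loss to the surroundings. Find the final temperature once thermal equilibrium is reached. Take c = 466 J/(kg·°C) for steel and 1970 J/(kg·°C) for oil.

T_f ≈ 61.2 °C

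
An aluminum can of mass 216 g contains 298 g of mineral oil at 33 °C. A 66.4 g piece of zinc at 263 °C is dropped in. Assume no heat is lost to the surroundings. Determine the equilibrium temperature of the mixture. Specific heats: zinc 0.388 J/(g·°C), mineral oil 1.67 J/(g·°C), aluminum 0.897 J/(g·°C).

T_f ≈ 41.3 °C

Let T be the final temperature. ΣQ_i = 0:
66.4×0.388×(T − 263) + 298×1.67×(T − 33) + 216×0.897×(T − 33) = 0
25.76(T − 263) + 497.66(T − 33) + 193.75(T − 33) = 0
717.18 T = 29592
T ≈ 41.26 °C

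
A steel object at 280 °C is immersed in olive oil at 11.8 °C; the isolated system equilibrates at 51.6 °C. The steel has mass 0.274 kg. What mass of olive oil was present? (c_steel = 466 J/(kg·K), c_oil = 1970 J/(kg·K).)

m ≈ 0.372 kg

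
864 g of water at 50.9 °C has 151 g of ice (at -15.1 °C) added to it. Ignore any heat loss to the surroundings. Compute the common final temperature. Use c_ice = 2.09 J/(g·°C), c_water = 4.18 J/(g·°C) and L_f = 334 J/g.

T_f ≈ 30.3 °C

Conservation of energy gives ΣQ = 0:
warm ice to 0 °C: 151·2.09·(0 − (-15.1)) = 4765.4; latent heat to melt: 151·334 = 50434; meltwater 0→T: 151·4.18·T = 631.18 T; water cools: 864·4.18·(T − 50.9) = 3611.5(T − 50.9)
4242.7 T = 183826 − 55199 = 128627
T ≈ 30.32 °C. Since T > 0 °C, the all-ice-melts assumption holds.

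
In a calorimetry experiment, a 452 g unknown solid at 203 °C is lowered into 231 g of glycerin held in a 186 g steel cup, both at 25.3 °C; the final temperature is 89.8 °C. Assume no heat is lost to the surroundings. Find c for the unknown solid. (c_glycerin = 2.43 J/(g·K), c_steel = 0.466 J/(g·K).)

Conservation of energy gives ΣQ = 0:
452×c×(89.8 − 203) + 231×2.43×(89.8 − 25.3) + 186×0.466×(89.8 − 25.3) = 0
-51166 c = -41796
c = -41796/-51166 ≈ 0.8169 J/(g·K)

c ≈ 0.817 J/(g·K)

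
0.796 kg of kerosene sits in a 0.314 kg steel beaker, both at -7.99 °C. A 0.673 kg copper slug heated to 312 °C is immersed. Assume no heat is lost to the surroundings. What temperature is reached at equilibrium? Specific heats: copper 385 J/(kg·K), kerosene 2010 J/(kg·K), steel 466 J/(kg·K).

Setting the total heat transfer to zero:
0.673*385*(T − 312) + 0.796*2010*(T − (-7.99)) + 0.314*466*(T − (-7.99)) = 0
259.11(T − 312) + 1600(T − (-7.99)) + 146.32(T − (-7.99)) = 0
(259.11 + 1600 + 146.32) T = 259.11*312 + 1600*(-7.99) + 146.32*(-7.99)
T = 66888/2005.4 ≈ 33.35 °C

T_f ≈ 33.4 °C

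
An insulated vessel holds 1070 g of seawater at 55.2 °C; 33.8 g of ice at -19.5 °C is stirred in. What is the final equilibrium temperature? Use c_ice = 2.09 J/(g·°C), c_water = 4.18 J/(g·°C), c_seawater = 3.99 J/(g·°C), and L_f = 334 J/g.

T_f ≈ 50.6 °C

Net heat exchanged in the isolated system is zero:
ice -19.5→0 °C: 33.8·2.09·19.5 = 1377.5
  latent heat to melt: 33.8·334 = 11289
  warm the meltwater: 141.28 T
  seawater cools: 1070·3.99·(T − 55.2) = 4269.3(T − 55.2)
4410.6 T = 235665 − 12667 = 222999
T ≈ 50.56 °C — above 0 °C, consistent with complete melting.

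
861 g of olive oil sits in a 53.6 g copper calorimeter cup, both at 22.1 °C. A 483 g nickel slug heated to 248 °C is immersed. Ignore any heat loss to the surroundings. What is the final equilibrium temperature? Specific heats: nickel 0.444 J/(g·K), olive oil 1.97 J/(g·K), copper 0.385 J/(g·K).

T_f ≈ 47.2 °C

T_f = Σ m_i c_i T_i / Σ m_i c_i:
T_f = (214.45·248 + 1696.2·22.1 + 20.64·22.1) / (214.45 + 1696.2 + 20.64)
    = 91126 / 1931.3 ≈ 47.18 °C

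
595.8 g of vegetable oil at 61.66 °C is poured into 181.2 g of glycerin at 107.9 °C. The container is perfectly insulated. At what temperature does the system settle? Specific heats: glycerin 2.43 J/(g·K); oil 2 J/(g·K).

|Q_glycerin| = |Q_oil|:
181.2·2.43·(107.9 − T) = 595.8·2·(T − 61.66)
440.32(107.9 − T) = 1191.6(T − 61.66)
1631.9 T = 120984  ⇒  T ≈ 74.14 °C

T_f ≈ 74.1 °C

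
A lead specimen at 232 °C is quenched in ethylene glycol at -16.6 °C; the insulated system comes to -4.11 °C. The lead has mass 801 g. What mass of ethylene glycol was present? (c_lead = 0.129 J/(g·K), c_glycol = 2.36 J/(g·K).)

m ≈ 828 g

Heat lost by the lead = heat gained by the glycol:
801·0.129·(232 − -4.11) = m·2.36·(-4.11 − (-16.6))
29.48 m = 24397  ⇒  m ≈ 827.7 g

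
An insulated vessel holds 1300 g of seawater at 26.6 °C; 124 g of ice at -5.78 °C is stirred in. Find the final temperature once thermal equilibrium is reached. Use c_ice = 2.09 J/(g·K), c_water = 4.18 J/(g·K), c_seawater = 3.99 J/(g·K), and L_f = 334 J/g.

Net heat exchanged in the isolated system is zero:
warm ice to 0 °C: 124×2.09×(0 − (-5.78)) = 1497.9; latent heat to melt: 124×334 = 41416; warm the meltwater: 518.32 T; seawater: 5187(T − 26.6)
5705.3 T = 137974 − 42914 = 95060
T ≈ 16.66 °C (positive, so assuming full melt was valid).

T_f ≈ 16.7 °C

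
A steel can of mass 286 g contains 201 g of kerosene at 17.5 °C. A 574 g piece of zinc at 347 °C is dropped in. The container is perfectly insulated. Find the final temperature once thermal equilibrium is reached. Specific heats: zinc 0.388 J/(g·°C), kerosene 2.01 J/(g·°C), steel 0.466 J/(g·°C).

T_f ≈ 114.1 °C

Heat gained plus heat lost sum to zero:
574×0.388×(T − 347) + 201×2.01×(T − 17.5) + 286×0.466×(T − 17.5) = 0
222.71(T − 347) + 404.01(T − 17.5) + 133.28(T − 17.5) = 0
(222.71 + 404.01 + 133.28) T = 222.71×347 + 404.01×17.5 + 133.28×17.5
T = 86684 / 760 = 114 °C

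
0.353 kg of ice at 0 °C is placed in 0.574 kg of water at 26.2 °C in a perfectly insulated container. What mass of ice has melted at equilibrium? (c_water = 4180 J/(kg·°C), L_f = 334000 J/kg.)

m_melted ≈ 0.188 kg

Water can give up m c ΔT = 0.574·4180·26.2 = 62862 J before reaching 0 °C.
Fully melting the ice requires m_ice L_f = 0.353·334000 = 117902 J.
62862 J < 117902 J, so only part of the ice melts and the system sits at 0 °C.
Mass melted = 62862/334000 ≈ 0.1882 kg.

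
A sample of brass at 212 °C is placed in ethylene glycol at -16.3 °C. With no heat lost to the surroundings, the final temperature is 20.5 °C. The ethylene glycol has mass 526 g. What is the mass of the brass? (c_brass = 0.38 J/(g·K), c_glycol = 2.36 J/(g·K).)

m ≈ 628 g

Energy conservation, ΣQ = 0:
m·0.38·(20.5 − 212) + 526·2.36·(20.5 − (-16.3)) = 0
-72.77 m = -45682
m = -45682/-72.77 ≈ 627.8 g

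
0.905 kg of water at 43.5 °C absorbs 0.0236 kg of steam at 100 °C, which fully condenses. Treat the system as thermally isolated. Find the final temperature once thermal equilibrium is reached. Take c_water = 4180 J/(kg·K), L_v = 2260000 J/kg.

Let T be the final temperature. ΣQ_i = 0:
condense steam: −0.0236×2260000 = −53336
  condensate cools 100→T: 0.0236×4180×(T − 100) = 98.65(T − 100)
  original water: 3782.9(T − 43.5)
3881.5 T = 53336 + 9864.8 + 164556 = 227757
T ≈ 58.68 °C — below 100 °C, confirming all the steam condensed.

T_f ≈ 58.7 °C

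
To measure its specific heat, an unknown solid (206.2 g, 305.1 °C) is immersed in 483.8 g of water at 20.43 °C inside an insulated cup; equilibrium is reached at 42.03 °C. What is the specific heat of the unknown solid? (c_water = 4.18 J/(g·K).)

Heat lost by the unknown solid = heat gained by the water:
206.2×c×(305.1 − 42.03) = 483.8×4.18×(42.03 − 20.43)
54245 c = 43681  ⇒  c ≈ 0.8053 J/(g·K)

c ≈ 0.805 J/(g·K)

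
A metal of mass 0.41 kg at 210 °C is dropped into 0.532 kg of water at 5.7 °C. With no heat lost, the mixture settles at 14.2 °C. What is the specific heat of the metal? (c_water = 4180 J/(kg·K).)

Net heat exchanged in the isolated system is zero:
0.41×c×(14.2 − 210) + 0.532×4180×(14.2 − 5.7) = 0
-80.28 c = -18902
c = -18902/-80.28 ≈ 235.5 J/(kg·K)

c ≈ 235 J/(kg·K)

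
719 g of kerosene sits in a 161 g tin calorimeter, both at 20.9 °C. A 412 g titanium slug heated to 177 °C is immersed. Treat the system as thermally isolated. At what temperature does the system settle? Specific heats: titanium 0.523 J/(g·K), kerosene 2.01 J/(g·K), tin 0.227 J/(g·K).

T_f ≈ 40.7 °C

With ΣQ=0 the equilibrium temperature is the m·c-weighted mean:
T_f = (215.48·177 + 1445.2·20.9 + 36.55·20.9) / (215.48 + 1445.2 + 36.55)
    = 69108 / 1697.2 ≈ 40.72 °C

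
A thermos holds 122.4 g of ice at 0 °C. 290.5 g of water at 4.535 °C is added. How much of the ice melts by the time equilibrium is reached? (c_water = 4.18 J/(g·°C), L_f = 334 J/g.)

m_melted ≈ 16.5 g

Water can give up m c ΔT = 290.5×4.18×4.535 = 5506.8 J before reaching 0 °C.
Melting all 122.4 g of ice would need 122.4×334 = 40882 J.
That's not enough to melt it all — equilibrium is at 0 °C with ice remaining.
m_melt = 5506.8 / L_f = 16.49 g.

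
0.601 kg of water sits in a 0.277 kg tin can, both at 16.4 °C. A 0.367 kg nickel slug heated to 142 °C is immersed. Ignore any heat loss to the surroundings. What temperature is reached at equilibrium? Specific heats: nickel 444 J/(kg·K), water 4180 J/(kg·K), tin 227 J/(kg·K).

T_f ≈ 23.9 °C

Let T be the final temperature. ΣQ_i = 0:
0.367×444×(T − 142) + 0.601×4180×(T − 16.4) + 0.277×227×(T − 16.4) = 0
162.95(T − 142) + 2512.2(T − 16.4) + 62.88(T − 16.4) = 0
(162.95 + 2512.2 + 62.88) T = 162.95×142 + 2512.2×16.4 + 62.88×16.4
T = 65370 / 2738 = 23.9 °C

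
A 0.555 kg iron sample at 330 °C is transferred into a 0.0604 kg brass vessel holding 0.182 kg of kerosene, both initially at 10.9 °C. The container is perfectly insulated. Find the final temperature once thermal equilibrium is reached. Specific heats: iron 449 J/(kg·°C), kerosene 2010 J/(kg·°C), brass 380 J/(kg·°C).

T_f ≈ 135.5 °C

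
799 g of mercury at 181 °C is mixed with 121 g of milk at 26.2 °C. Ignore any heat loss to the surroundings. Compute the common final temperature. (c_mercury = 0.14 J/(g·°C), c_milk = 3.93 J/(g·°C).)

Net heat exchanged in the isolated system is zero:
799*0.14*(T − 181) + 121*3.93*(T − 26.2) = 0
111.86(T − 181) + 475.53(T − 26.2) = 0
(111.86 + 475.53) T = 111.86*181 + 475.53*26.2
T = 32706/587.39 ≈ 55.68 °C

T_f ≈ 55.7 °C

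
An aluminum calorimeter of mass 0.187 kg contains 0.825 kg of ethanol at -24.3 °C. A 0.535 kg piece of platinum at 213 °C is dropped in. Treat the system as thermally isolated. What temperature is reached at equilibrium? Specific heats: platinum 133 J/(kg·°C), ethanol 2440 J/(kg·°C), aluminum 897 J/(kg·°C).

T_f ≈ -16.8 °C

T_f is the heat-capacity-weighted average of the initial temperatures:
T_f = (71.16·213 + 2013·(-24.3) + 167.74·(-24.3)) / (71.16 + 2013 + 167.74)
    = -37836 / 2251.9 ≈ -16.80 °C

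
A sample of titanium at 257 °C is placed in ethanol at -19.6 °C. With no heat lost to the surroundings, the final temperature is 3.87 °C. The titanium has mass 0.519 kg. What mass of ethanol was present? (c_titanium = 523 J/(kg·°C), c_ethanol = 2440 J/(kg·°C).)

m ≈ 1.2 kg

|Q_titanium| = |Q_ethanol|:
0.519·523·(257 − 3.87) = m·2440·(3.87 − (-19.6))
57267 m = 68709  ⇒  m ≈ 1.2 kg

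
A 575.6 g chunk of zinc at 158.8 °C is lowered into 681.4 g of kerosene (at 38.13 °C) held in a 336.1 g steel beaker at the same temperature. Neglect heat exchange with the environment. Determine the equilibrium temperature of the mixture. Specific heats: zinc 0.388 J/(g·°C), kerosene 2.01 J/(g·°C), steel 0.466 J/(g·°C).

T_f ≈ 53.5 °C

Setting the total heat transfer to zero:
575.6×0.388×(T − 158.8) + 681.4×2.01×(T − 38.13) + 336.1×0.466×(T − 38.13) = 0
223.33(T − 158.8) + 1369.6(T − 38.13) + 156.62(T − 38.13) = 0
1749.6 T = 93661
T ≈ 53.53 °C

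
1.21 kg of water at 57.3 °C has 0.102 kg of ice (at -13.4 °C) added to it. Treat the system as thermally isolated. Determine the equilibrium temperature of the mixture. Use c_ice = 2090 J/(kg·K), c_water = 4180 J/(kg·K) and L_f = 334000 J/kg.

Heat gained plus heat lost sum to zero:
warm ice to 0 °C: 0.102·2090·(0 − (-13.4)) = 2856.6
  latent heat to melt: 0.102·334000 = 34068
  meltwater 0→T: 0.102·4180·T = 426.36 T
  water: 5057.8(T − 57.3)
5484.2 T = 289812 − 36925 = 252887
T ≈ 46.11 °C. Since T > 0 °C, the all-ice-melts assumption holds.

T_f ≈ 46.1 °C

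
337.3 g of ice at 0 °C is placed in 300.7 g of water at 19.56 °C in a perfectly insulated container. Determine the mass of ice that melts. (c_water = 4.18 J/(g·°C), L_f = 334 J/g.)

Heat available from the water dropping to 0 °C: 300.7×4.18×19.56 = 24585 J.
Fully melting the ice requires m_ice L_f = 337.3×334 = 112658 J.
24585 J < 112658 J, so only part of the ice melts and the system sits at 0 °C.
Mass melted = 24585/334 ≈ 73.61 g.

m_melted ≈ 73.6 g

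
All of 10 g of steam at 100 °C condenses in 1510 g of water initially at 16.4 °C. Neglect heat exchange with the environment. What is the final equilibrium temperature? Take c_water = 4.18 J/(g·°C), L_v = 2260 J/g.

Net heat exchanged in the isolated system is zero:
condense steam: −10·2260 = −22600; condensate cools 100→T: 10·4.18·(T − 100) = 41.8(T − 100); water warms: 1510·4.18·(T − 16.4) = 6311.8(T − 16.4)
6353.6 T = 22600 + 4180 + 103514 = 130294
T ≈ 20.51 °C (< 100 °C, so full condensation is consistent).

T_f ≈ 20.5 °C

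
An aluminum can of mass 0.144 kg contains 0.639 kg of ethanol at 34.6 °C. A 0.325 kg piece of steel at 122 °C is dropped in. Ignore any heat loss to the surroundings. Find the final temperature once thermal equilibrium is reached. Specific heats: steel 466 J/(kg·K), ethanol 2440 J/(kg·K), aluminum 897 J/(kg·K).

T_f ≈ 41.8 °C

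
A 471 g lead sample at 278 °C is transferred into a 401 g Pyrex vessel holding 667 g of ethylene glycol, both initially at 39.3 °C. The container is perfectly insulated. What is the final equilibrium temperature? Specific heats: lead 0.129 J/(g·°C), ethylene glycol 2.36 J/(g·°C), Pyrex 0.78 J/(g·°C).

T_f ≈ 46.7 °C

T_f is the heat-capacity-weighted average of the initial temperatures:
T_f = (60.76×278 + 1574.1×39.3 + 312.78×39.3) / (60.76 + 1574.1 + 312.78)
    = 91046 / 1947.7 ≈ 46.75 °C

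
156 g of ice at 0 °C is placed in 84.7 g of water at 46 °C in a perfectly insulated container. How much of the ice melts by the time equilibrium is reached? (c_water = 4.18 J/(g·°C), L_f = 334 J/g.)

m_melted ≈ 48.8 g

Water can give up m c ΔT = 84.7×4.18×46 = 16286 J before reaching 0 °C.
To melt every bit of ice: 156×334 = 52104 J.
That's not enough to melt it all — equilibrium is at 0 °C with ice remaining.
m_melt = 16286 / L_f = 48.76 g.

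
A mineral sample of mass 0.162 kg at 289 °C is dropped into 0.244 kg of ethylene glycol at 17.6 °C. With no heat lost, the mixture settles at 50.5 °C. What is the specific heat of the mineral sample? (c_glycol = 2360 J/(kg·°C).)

Heat lost by the mineral sample = heat gained by the glycol:
0.162×c×(289 − 50.5) = 0.244×2360×(50.5 − 17.6)
38.64 c = 18945  ⇒  c ≈ 490.3 J/(kg·°C)

c ≈ 490 J/(kg·°C)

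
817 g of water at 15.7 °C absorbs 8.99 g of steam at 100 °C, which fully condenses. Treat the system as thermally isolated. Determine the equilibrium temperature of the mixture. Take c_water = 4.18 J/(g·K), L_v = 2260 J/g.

Energy balance with sensible and latent terms:
condense steam: −8.99·2260 = −20317; condensate cools 100→T: 8.99·4.18·(T − 100) = 37.58(T − 100); water warms: 817·4.18·(T − 15.7) = 3415.1(T − 15.7)
3452.6 T = 20317 + 3757.8 + 53616 = 77692
T ≈ 22.50 °C, under the boiling point, so the assumption holds.

T_f ≈ 22.5 °C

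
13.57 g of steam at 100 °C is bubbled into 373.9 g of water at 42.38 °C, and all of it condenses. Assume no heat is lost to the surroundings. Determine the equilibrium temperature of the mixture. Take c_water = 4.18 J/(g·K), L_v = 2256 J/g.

T_f ≈ 63.3 °C

Energy conservation, ΣQ = 0:
latent heat released on condensation: 13.57·2256 = 30614
  condensed water 100 °C→T: 56.72(T − 100)
  water warms: 373.9·4.18·(T − 42.38) = 1562.9(T − 42.38)
1619.6 T = 30614 + 5672.3 + 66236 = 102522
T ≈ 63.30 °C (< 100 °C, so full condensation is consistent).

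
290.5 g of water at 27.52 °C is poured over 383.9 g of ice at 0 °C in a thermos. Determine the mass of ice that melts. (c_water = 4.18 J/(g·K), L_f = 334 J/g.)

Heat available from the water dropping to 0 °C: 290.5·4.18·27.52 = 33417 J.
To melt every bit of ice: 383.9·334 = 128223 J.
33417 J < 128223 J, so only part of the ice melts and the system sits at 0 °C.
m_melted·334 = 33417  ⇒  m_melted ≈ 100.1 g.

m_melted ≈ 100 g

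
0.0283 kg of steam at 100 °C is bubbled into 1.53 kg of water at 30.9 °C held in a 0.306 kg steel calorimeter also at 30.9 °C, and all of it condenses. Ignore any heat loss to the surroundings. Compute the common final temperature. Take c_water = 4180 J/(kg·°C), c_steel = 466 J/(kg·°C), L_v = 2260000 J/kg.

Conservation of energy gives ΣQ = 0:
steam→water at 100 °C releases m L_v = 0.0283×2260000 = 63958; condensate cools 100→T: 0.0283×4180×(T − 100) = 118.29(T − 100); water warms: 1.53×4180×(T − 30.9) = 6395.4(T − 30.9); cup: 142.6(T − 30.9)
6656.3 T = 63958 + 11829 + 202024 = 277811
T ≈ 41.74 °C — below 100 °C, confirming all the steam condensed.

T_f ≈ 41.7 °C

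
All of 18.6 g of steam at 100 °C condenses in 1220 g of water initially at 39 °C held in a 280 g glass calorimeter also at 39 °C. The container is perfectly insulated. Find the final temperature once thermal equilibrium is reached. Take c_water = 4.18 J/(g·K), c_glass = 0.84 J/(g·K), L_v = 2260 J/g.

T_f ≈ 47.6 °C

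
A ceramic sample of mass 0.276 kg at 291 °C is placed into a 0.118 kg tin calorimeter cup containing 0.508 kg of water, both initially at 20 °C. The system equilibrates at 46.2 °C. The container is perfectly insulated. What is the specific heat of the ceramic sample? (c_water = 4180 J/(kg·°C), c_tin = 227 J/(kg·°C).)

c ≈ 834 J/(kg·°C)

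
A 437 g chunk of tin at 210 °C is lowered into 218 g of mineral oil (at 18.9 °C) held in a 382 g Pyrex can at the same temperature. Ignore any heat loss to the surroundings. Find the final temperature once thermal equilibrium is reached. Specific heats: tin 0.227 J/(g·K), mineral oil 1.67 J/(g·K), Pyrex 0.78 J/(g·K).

T_f ≈ 43.8 °C

T_f = Σ m_i c_i T_i / Σ m_i c_i:
T_f = (99.2·210 + 364.06·18.9 + 297.96·18.9) / (99.2 + 364.06 + 297.96)
    = 33344 / 761.22 ≈ 43.80 °C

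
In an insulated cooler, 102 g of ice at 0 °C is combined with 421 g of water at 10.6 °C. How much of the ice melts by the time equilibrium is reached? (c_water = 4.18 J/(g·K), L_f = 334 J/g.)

Heat available from the water dropping to 0 °C: 421·4.18·10.6 = 18654 J.
To melt every bit of ice: 102·334 = 34068 J.
That's not enough to melt it all — equilibrium is at 0 °C with ice remaining.
m_melted·334 = 18654  ⇒  m_melted ≈ 55.85 g.

m_melted ≈ 55.8 g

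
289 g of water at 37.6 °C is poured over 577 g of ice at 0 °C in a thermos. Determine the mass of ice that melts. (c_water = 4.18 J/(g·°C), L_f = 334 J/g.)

Cooling the water to 0 °C releases 289×4.18×37.6 = 45422 J.
To melt every bit of ice: 577×334 = 192718 J.
45422 J < 192718 J, so only part of the ice melts and the system sits at 0 °C.
m_melt = 45422 / L_f = 136 g.

m_melted ≈ 136 g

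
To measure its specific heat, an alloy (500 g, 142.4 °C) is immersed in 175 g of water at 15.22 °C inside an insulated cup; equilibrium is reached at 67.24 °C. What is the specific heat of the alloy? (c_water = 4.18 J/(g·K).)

c ≈ 1.01 J/(g·K)

Heat lost by the alloy = heat gained by the water:
500×c×(142.4 − 67.24) = 175×4.18×(67.24 − 15.22)
37580 c = 38053  ⇒  c ≈ 1.013 J/(g·K)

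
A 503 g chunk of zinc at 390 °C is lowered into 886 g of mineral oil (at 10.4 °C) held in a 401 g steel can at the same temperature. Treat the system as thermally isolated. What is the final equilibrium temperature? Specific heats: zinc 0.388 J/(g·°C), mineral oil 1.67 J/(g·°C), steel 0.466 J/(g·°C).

T_f ≈ 50.2 °C

Conservation of energy gives ΣQ = 0:
503*0.388*(T − 390) + 886*1.67*(T − 10.4) + 401*0.466*(T − 10.4) = 0
1861.6 T = 93445
T = 93445/1861.6 ≈ 50.19 °C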